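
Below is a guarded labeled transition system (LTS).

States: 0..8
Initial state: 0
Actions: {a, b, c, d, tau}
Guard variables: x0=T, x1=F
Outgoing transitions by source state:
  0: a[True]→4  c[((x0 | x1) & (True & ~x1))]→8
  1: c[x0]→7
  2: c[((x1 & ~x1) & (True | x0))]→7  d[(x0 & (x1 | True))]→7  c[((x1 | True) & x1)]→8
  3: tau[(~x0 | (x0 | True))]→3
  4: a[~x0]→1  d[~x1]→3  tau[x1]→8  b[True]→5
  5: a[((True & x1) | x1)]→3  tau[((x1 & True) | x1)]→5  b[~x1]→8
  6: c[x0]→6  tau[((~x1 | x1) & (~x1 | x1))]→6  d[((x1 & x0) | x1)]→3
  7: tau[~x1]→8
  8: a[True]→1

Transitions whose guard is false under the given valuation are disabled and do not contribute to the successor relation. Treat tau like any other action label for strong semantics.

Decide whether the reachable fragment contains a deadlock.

Answer: DEADLOCK-FREE

Analysis:
Reach set: {0,1,3,4,5,7,8}
  0: a→4  c→8  [2 out]
  1: c→7  [1 out]
  3: tau→3  [1 out]
  4: b→5  d→3  [2 out]
  5: b→8  [1 out]
  7: tau→8  [1 out]
  8: a→1  [1 out]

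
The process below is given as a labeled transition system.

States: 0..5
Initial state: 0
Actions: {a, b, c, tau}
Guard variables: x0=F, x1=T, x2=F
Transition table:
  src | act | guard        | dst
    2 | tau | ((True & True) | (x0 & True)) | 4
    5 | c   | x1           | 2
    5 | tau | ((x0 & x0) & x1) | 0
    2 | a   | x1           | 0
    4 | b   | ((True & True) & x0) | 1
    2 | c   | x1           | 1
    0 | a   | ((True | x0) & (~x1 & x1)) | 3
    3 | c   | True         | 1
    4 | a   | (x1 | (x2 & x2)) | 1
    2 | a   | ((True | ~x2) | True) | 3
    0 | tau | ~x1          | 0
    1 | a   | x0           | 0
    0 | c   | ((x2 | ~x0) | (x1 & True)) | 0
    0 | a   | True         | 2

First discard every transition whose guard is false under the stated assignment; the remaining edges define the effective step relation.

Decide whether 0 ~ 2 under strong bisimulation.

Answer: NOT BISIMILAR

Trace:
Refine partition for ~:
  P[0] = {{0,1,2,3,4,5}}
  P[1] = {{0},{1},{2},{3,5},{4}}
  P[2] = {{0},{1},{2},{3},{4},{5}}
stable after 3 split(s): 6 block(s)
class of 0: {0}; class of 2: {2}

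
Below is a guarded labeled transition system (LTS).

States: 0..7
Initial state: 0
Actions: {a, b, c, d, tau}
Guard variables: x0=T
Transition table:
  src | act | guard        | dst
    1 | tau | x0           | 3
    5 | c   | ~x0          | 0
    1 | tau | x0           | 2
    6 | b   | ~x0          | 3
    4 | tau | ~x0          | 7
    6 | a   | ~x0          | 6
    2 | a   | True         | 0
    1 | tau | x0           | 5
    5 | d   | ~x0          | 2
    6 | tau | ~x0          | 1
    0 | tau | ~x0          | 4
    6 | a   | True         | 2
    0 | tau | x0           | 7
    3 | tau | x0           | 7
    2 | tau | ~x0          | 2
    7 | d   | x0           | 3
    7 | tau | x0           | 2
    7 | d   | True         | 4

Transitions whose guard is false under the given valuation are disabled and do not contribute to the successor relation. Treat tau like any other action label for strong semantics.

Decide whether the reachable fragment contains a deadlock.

Reachable = {0,2,3,4,7}
  0: tau→7  [deg 1]
  2: a→0  [deg 1]
  3: tau→7  [deg 1]
  4: ∅  [no exit]
  7: d→3  d→4  tau→2  [deg 3]
trace reaching 4: tau·d

Answer: DEADLOCK at state 4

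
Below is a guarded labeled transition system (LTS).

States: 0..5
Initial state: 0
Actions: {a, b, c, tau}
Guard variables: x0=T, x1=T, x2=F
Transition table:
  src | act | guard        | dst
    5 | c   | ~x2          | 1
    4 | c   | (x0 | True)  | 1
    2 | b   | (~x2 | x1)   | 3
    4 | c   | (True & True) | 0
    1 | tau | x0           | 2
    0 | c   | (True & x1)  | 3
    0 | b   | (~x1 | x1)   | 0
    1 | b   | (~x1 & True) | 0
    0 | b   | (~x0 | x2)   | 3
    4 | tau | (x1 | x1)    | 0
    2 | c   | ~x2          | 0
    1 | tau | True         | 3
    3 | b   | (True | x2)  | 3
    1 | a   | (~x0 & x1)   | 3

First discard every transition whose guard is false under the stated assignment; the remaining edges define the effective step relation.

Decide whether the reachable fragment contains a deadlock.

Answer: DEADLOCK-FREE

Analysis:
R = {0,3}
  0: b→0  c→3  [2 exit(s)]
  3: b→3  [1 exit(s)]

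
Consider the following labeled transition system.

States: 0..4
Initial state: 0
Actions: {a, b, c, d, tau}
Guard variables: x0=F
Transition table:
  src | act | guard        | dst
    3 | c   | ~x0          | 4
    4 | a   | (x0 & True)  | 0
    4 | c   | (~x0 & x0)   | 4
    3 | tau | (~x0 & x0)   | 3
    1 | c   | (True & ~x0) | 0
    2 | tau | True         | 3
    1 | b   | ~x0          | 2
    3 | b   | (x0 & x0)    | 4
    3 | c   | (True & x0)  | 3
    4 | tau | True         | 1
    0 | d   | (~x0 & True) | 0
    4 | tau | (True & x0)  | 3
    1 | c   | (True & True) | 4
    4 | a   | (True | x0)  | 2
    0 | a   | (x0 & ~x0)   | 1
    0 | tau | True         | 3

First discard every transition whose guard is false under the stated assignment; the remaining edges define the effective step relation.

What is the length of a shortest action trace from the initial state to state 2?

Answer: 3

Trace:
BFS to 2:
  depth 0: {0}
  depth 1: {3}
  depth 2: {4}
  depth 3: {1,2}
depth(2)=3, e.g. tau·c·a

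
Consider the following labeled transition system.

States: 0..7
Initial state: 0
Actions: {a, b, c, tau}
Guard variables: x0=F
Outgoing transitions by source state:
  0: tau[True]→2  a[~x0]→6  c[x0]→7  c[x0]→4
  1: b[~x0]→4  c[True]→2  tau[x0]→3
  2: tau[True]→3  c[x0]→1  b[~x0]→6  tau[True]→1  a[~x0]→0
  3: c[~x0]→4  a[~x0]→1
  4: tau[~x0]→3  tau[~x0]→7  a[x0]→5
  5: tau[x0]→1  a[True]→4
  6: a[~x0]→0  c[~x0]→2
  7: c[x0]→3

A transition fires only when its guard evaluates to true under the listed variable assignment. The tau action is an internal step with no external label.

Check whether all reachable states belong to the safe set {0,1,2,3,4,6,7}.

Answer: INVARIANT HOLDS

Trace:
Allowed set {0,1,2,3,4,6,7}
R = {0,1,2,3,4,6,7}
  0: ok
  1: ok
  2: ok
  3: ok
  4: ok
  6: ok
  7: ok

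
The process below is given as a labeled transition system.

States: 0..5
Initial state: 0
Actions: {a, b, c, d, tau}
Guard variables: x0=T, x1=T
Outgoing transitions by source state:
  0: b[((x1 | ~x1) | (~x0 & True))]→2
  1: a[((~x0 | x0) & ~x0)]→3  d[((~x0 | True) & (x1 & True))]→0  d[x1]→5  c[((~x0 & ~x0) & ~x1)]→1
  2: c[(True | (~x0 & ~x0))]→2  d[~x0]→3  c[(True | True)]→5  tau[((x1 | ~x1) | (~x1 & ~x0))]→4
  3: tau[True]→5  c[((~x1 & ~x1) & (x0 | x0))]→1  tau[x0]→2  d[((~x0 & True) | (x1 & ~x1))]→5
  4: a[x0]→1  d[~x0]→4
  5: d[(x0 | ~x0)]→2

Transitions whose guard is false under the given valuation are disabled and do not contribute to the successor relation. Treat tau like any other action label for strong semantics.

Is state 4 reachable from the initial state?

After dropping false guards: 10 live edges.
L0 = {0}
L1 = {2}  now seen {0,2}
L2 = {4,5}  now seen {0,2,4,5}
L3 = {1}  now seen {0,1,2,4,5}
R = {0,1,2,4,5}
trace reaching 4: b·tau

Answer: REACHABLE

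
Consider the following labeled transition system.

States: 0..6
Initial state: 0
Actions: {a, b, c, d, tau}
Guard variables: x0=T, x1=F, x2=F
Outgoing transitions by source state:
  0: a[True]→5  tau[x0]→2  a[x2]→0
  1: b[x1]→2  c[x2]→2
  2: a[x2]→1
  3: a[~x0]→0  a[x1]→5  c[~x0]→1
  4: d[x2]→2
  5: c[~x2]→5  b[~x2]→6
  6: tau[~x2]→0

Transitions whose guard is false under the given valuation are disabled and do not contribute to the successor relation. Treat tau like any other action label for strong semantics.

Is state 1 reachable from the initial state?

Answer: UNREACHABLE

Working:
Guard filter leaves 5 enabled edge(s).
depth 0: {0}
depth 1: {2,5}  total {0,2,5}
depth 2: {6}  total {0,2,5,6}
Reach set: {0,2,5,6}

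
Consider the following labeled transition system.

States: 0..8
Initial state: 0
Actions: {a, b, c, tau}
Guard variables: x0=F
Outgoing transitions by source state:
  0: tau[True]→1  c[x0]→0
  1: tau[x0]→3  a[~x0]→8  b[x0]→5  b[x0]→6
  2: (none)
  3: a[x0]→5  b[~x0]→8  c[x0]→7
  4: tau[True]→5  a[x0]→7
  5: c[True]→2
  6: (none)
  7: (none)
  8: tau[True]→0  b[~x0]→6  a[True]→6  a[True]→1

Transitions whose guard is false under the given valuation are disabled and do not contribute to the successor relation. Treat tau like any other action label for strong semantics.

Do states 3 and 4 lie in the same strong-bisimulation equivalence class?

Compute ~ classes (split until stable):
  P[0] = {{0,1,2,3,4,5,6,7,8}}
  P[1] = {{0,4},{1},{2,6,7},{3},{5},{8}}
  P[2] = {{0},{1},{2,6,7},{3},{4},{5},{8}}
stable after 3 split(s): 7 block(s)
3∈{3}, 4∈{4}

Answer: NOT BISIMILAR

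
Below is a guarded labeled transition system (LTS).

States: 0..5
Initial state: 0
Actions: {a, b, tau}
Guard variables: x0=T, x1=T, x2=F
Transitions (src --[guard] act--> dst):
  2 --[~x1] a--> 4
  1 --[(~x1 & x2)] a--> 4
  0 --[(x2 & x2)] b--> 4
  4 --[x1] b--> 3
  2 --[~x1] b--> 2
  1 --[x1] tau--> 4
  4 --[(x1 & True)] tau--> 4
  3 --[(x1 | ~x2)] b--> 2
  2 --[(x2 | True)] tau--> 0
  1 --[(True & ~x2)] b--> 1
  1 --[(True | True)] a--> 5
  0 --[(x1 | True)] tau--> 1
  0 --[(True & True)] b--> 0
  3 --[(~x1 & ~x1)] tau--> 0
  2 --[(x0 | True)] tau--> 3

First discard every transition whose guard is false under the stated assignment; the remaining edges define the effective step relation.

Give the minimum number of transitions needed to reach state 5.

Answer: 2

Working:
BFS to 5:
  L0 = {0}
  L1 = {1}
  L2 = {4,5}
depth(5)=2, e.g. tau·a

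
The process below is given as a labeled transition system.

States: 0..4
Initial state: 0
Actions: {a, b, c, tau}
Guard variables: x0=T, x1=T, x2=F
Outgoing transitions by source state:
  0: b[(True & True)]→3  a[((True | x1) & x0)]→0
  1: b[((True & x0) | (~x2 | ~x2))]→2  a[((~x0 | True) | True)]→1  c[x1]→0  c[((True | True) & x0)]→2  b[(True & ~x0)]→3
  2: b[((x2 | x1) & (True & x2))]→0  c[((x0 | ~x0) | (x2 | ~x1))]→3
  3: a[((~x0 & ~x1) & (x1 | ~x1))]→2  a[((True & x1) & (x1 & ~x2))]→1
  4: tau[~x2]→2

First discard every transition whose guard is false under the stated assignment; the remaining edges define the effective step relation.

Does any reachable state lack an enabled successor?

R = {0,1,2,3}
  0: a→0  b→3  [2 out]
  1: a→1  b→2  c→0  c→2  [4 out]
  2: c→3  [1 out]
  3: a→1  [1 out]

Answer: DEADLOCK-FREE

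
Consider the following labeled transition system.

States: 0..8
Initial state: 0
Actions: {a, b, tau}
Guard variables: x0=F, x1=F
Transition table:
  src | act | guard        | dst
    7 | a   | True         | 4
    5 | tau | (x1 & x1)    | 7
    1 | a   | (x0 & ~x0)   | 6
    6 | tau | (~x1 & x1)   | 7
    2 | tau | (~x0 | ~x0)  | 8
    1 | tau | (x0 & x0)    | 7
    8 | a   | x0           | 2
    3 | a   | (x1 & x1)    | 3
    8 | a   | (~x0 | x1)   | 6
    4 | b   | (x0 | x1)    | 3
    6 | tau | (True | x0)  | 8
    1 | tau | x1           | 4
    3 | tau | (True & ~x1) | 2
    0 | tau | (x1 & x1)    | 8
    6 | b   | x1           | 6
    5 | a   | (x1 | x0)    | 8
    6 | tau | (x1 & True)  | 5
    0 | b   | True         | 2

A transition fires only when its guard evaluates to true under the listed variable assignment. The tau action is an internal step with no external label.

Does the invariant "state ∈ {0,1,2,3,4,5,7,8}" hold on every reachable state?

Answer: INVARIANT VIOLATED at state 6

Analysis:
Inv-set: {0,1,2,3,4,5,7,8}
R = {0,2,6,8}
  0: ✓
  2: ✓
  6: ✗ unsafe
  8: ✓
counterexample path to 6: b·tau·a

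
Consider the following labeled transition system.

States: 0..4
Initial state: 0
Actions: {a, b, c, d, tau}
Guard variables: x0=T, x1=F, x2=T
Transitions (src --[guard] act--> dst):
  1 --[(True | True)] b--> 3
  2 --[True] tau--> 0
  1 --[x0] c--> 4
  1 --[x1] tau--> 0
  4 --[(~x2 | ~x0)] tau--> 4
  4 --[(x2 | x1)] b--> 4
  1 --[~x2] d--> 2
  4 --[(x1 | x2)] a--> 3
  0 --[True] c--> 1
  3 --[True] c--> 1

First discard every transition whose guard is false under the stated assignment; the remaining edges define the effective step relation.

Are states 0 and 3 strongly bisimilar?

Answer: BISIMILAR

Working:
Compute ~ classes (split until stable):
  round 0: {{0,1,2,3,4}}
  round 1: {{0,3},{1},{2},{4}}
4 equivalence class(es) (converged in 2)
class of 0: {0,3}; class of 3: {0,3}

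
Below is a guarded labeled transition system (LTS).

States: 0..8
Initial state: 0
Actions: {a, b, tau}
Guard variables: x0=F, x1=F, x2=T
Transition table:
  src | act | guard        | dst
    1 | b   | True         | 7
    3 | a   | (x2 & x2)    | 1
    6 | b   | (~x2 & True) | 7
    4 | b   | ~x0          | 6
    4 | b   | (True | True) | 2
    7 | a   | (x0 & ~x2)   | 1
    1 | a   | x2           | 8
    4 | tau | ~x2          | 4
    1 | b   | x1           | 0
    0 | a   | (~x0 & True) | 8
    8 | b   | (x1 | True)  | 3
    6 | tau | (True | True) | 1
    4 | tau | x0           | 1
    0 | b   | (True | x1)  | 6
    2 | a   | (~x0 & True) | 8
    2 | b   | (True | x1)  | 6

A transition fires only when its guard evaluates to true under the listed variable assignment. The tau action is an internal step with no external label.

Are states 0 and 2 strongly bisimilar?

Answer: BISIMILAR

Analysis:
Bisimulation quotient by refinement:
  P[0] = {{0,1,2,3,4,5,6,7,8}}
  P[1] = {{0,1,2},{3},{4,8},{5,7},{6}}
  P[2] = {{0,2},{1},{3},{4},{5,7},{6},{8}}
7 equivalence class(es) (converged in 3)
class of 0: {0,2}; class of 2: {0,2}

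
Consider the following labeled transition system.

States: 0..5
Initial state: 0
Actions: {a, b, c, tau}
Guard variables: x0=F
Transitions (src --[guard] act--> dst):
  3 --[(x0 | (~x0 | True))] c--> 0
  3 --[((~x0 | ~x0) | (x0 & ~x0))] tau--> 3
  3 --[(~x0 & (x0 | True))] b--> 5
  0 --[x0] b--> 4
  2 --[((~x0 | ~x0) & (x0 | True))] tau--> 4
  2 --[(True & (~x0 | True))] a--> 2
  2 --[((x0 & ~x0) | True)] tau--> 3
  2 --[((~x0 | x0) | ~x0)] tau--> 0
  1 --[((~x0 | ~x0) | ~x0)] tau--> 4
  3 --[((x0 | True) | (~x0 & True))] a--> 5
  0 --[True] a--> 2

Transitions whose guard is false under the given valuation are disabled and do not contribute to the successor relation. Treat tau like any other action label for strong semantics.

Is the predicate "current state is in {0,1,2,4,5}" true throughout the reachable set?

Allowed set {0,1,2,4,5}
Reachable = {0,2,3,4,5}
  0: ✓
  2: ✓
  3: ✗ unsafe
  4: ✓
  5: ✓
reach 3 via a·tau — violates

Answer: INVARIANT VIOLATED at state 3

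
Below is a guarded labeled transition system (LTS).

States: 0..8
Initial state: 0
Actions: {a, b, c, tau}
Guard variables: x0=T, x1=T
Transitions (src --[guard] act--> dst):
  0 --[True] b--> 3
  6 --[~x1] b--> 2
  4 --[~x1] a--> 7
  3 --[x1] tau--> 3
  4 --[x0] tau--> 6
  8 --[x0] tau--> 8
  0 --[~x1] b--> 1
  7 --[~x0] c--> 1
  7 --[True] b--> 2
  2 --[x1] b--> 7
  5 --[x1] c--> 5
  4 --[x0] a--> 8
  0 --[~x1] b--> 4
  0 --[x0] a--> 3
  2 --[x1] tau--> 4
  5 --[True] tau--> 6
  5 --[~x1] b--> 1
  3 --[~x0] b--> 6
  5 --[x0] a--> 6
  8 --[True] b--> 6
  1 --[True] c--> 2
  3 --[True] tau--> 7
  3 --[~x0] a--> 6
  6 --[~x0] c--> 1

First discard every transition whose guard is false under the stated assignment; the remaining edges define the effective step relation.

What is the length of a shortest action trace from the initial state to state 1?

Breadth-first toward 1:
  Layer 0: {0}
  Layer 1: {3}
  Layer 2: {7}
  Layer 3: {2}
  Layer 4: {4}
  Layer 5: {6,8}
1 never appears.

Answer: UNREACHABLE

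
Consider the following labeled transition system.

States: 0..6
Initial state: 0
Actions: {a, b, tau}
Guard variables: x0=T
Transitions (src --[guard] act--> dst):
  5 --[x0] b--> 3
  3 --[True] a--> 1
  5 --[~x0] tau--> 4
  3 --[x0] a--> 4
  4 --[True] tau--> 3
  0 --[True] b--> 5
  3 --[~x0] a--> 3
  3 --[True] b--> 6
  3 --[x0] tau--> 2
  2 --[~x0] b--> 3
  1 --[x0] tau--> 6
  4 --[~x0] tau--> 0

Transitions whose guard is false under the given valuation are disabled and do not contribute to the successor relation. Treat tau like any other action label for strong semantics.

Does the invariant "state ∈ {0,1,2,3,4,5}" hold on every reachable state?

Allowed set {0,1,2,3,4,5}
Reach set: {0,1,2,3,4,5,6}
  0: ✓
  1: ✓
  2: ✓
  3: ✓
  4: ✓
  5: ✓
  6: ✗ unsafe
witness against invariant: b·b·b → 6

Answer: INVARIANT VIOLATED at state 6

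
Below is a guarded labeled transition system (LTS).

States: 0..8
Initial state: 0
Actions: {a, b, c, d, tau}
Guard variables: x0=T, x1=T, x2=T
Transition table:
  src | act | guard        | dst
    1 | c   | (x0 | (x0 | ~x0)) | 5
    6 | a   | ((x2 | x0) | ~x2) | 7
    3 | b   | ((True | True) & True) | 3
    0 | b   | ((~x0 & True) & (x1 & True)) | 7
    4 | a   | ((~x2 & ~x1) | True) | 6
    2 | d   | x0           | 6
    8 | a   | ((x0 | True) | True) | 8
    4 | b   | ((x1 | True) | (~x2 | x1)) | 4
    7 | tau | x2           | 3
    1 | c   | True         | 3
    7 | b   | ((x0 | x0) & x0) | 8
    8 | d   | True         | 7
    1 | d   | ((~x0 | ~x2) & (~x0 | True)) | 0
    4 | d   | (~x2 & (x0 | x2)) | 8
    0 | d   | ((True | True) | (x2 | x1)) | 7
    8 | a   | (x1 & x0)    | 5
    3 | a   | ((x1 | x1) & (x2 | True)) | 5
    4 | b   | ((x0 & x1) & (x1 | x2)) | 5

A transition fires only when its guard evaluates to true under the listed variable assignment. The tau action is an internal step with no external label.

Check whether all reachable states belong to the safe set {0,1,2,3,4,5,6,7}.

Answer: INVARIANT VIOLATED at state 8

Trace:
Inv-set: {0,1,2,3,4,5,6,7}
R = {0,3,5,7,8}
  0: ok
  3: ok
  5: ok
  7: ok
  8: VIOLATES
counterexample path to 8: d·b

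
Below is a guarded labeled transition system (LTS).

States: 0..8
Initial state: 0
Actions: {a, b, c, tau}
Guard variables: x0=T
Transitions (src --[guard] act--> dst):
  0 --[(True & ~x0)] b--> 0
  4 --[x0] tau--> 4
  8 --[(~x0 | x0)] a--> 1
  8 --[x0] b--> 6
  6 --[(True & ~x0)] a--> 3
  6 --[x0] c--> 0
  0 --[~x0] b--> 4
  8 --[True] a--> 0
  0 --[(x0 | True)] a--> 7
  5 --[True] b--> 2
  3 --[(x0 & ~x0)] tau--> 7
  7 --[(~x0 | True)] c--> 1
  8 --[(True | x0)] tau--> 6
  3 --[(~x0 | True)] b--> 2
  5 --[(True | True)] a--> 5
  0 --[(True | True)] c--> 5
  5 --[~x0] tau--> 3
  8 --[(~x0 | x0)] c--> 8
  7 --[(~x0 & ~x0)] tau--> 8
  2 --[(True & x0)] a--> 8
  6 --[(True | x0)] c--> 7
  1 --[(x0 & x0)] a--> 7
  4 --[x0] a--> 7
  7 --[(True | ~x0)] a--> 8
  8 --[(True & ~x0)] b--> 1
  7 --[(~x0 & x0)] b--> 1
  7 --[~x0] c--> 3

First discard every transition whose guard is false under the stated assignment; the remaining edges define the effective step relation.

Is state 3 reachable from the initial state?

18 transition(s) survive guard evaluation.
Layer 0: {0}
Layer 1: {5,7}  total {0,5,7}
Layer 2: {1,2,8}  total {0,1,2,5,7,8}
Layer 3: {6}  total {0,1,2,5,6,7,8}
Reachable = {0,1,2,5,6,7,8}

Answer: UNREACHABLE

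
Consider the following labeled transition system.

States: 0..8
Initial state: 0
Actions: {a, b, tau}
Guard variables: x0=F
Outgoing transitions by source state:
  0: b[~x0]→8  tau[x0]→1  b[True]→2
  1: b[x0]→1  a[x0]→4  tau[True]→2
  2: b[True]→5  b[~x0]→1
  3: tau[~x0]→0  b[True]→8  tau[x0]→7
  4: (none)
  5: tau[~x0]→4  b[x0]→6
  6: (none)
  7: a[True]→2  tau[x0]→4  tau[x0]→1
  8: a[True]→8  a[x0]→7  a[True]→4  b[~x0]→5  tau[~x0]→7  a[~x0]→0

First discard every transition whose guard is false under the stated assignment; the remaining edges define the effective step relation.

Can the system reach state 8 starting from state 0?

Answer: REACHABLE

Analysis:
After dropping false guards: 14 live edges.
depth 0: {0}
depth 1: {2,8}  now seen {0,2,8}
depth 2: {1,4,5,7}  now seen {0,1,2,4,5,7,8}
R = {0,1,2,4,5,7,8}
trace reaching 8: b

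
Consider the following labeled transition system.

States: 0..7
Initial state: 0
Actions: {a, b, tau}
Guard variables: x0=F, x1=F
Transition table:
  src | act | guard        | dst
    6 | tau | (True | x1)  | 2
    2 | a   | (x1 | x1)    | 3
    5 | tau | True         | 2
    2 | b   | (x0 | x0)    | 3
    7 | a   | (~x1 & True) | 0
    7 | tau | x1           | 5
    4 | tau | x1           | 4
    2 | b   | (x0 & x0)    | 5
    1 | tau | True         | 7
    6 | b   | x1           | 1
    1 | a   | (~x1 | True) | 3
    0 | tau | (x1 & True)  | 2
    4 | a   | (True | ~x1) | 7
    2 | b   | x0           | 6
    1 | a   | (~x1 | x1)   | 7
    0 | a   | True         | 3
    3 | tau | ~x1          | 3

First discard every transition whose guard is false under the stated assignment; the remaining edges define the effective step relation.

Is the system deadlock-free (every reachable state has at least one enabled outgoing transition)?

R = {0,3}
  0: a→3  [deg 1]
  3: tau→3  [deg 1]

Answer: DEADLOCK-FREE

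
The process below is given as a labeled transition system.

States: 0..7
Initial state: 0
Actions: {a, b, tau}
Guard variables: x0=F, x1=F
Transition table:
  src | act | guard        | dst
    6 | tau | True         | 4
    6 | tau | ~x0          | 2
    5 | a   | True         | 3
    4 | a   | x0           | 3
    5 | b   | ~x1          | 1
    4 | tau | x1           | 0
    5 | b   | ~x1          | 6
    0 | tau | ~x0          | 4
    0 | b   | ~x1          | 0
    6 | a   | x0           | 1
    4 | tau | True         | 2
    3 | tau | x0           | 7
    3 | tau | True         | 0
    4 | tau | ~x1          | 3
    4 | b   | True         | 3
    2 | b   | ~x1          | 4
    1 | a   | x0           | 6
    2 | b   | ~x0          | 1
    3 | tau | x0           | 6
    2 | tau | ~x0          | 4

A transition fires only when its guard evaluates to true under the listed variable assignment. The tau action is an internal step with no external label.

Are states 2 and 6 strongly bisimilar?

Refine partition for ~:
  round 0: {{0,1,2,3,4,5,6,7}}
  round 1: {{0,2,4},{1,7},{3,6},{5}}
  round 2: {{0},{1,7},{2},{3,6},{4},{5}}
  round 3: {{0},{1,7},{2},{3},{4},{5},{6}}
stable after 4 split(s): 7 block(s)
class of 2: {2}; class of 6: {6}

Answer: NOT BISIMILAR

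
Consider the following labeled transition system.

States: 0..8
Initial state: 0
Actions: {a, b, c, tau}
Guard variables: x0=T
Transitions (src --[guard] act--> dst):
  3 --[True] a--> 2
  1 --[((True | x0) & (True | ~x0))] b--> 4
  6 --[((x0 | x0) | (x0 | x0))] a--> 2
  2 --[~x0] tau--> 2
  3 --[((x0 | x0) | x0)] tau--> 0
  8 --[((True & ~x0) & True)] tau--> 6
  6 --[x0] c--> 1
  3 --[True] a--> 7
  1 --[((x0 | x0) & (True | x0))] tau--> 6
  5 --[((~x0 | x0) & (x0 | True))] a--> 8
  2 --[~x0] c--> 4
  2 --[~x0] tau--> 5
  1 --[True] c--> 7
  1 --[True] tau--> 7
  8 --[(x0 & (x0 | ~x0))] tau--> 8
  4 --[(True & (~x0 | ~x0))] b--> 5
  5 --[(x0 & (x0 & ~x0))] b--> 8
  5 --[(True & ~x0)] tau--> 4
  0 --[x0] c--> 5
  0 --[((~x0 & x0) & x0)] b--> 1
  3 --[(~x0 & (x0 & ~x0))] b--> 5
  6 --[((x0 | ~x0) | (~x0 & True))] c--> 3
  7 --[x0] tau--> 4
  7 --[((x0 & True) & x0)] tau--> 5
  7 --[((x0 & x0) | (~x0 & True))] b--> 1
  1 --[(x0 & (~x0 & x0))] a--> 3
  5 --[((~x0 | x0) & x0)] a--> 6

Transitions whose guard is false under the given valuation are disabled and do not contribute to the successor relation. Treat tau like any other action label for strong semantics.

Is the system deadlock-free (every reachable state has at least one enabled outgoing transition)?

Answer: DEADLOCK at state 2

Working:
Reachable = {0,1,2,3,4,5,6,7,8}
  0: c→5  [1 exit(s)]
  1: b→4  c→7  tau→6  tau→7  [4 exit(s)]
  2: ∅  [deadlock]
  3: a→2  a→7  tau→0  [3 exit(s)]
  4: ∅  [deadlock]
  5: a→6  a→8  [2 exit(s)]
  6: a→2  c→1  c→3  [3 exit(s)]
  7: b→1  tau→4  tau→5  [3 exit(s)]
  8: tau→8  [1 exit(s)]
trace reaching 2: c·a·a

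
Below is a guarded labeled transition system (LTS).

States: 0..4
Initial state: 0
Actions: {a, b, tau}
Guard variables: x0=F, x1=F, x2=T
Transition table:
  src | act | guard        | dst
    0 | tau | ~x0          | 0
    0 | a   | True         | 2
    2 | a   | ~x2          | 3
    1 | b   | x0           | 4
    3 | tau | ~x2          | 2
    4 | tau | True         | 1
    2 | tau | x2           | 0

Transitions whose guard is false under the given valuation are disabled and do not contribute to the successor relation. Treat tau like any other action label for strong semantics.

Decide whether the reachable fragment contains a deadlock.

Reach set: {0,2}
  0: a→2  tau→0  [deg 2]
  2: tau→0  [deg 1]

Answer: DEADLOCK-FREE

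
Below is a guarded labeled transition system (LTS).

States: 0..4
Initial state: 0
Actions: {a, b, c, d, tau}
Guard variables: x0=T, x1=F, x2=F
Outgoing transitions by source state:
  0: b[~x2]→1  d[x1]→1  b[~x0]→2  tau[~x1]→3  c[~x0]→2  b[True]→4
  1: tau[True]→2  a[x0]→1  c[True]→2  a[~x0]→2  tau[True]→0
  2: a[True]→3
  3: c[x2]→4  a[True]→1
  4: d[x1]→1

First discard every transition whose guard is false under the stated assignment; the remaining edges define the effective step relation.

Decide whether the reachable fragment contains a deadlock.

Answer: DEADLOCK at state 4

Analysis:
Reachable = {0,1,2,3,4}
  0: b→1  b→4  tau→3  [3 out]
  1: a→1  c→2  tau→0  tau→2  [4 out]
  2: a→3  [1 out]
  3: a→1  [1 out]
  4: ∅  [no exit]
Path to 4: b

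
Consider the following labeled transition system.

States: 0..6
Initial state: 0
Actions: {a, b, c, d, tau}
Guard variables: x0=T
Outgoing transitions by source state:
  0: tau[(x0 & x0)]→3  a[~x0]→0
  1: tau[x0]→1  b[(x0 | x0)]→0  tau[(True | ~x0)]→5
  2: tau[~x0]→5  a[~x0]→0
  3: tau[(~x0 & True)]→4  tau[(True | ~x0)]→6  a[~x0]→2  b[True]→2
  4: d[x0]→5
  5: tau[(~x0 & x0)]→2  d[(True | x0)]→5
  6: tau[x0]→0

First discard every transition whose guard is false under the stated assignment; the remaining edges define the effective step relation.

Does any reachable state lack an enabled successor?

Reachable = {0,2,3,6}
  0: tau→3  [1 out]
  2: ∅  [deadlock]
  3: b→2  tau→6  [2 out]
  6: tau→0  [1 out]
Path to 2: tau·b

Answer: DEADLOCK at state 2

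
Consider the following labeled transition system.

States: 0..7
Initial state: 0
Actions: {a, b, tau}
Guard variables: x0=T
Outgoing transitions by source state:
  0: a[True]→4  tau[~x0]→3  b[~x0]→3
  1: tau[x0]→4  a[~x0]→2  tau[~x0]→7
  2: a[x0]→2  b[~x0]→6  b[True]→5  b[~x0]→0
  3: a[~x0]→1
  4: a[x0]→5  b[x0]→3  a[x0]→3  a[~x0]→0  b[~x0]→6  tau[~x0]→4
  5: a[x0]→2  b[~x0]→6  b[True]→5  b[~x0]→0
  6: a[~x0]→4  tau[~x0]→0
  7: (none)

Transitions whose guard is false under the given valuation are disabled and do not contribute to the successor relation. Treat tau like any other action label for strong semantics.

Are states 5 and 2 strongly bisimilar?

Bisimulation quotient by refinement:
  π0 = {{0,1,2,3,4,5,6,7}}
  π1 = {{0},{1},{2,4,5},{3,6,7}}
  π2 = {{0},{1},{2,5},{3,6,7},{4}}
5 equivalence class(es) (converged in 3)
class of 5: {2,5}; class of 2: {2,5}

Answer: BISIMILAR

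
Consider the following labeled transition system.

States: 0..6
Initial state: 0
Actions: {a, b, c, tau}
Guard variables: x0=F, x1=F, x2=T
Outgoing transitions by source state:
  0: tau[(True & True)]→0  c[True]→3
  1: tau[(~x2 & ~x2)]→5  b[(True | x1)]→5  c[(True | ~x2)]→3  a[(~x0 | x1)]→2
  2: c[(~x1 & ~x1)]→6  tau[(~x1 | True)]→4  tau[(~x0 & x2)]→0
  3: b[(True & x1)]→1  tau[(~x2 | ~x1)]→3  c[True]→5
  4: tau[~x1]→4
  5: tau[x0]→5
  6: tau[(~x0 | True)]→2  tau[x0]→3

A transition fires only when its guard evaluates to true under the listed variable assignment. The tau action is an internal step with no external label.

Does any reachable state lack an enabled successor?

Reach set: {0,3,5}
  0: c→3  tau→0  [deg 2]
  3: c→5  tau→3  [deg 2]
  5: ∅  [STUCK]
Path to 5: c·c

Answer: DEADLOCK at state 5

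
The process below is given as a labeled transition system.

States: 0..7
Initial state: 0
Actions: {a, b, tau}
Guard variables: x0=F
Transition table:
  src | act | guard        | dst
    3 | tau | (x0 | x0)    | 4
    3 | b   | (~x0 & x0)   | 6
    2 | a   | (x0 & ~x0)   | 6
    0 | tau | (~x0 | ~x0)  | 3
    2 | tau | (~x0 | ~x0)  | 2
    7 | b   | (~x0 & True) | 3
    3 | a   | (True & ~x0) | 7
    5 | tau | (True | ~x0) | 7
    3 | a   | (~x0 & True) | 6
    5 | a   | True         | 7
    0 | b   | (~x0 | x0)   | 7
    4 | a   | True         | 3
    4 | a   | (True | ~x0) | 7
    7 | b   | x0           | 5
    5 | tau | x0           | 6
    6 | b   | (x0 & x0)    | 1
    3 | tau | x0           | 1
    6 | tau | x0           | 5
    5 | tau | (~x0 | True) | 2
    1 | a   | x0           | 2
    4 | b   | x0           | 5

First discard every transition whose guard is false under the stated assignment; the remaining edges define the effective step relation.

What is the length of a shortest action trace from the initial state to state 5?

Answer: UNREACHABLE

Analysis:
BFS to 5:
  L0 = {0}
  L1 = {3,7}
  L2 = {6}
5 never appears.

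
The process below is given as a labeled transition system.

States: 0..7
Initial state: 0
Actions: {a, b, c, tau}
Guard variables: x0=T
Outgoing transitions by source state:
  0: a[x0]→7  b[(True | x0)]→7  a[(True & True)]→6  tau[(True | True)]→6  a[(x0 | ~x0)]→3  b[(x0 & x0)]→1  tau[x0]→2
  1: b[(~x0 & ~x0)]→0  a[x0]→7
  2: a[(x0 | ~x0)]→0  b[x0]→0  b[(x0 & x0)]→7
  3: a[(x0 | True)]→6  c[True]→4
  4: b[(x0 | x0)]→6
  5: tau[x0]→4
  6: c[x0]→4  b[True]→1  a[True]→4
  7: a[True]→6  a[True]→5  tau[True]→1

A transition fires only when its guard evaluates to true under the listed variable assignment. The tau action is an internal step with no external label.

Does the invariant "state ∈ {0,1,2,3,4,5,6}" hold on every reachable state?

Answer: INVARIANT VIOLATED at state 7

Working:
Inv-set: {0,1,2,3,4,5,6}
Reach set: {0,1,2,3,4,5,6,7}
  0: ok
  1: ok
  2: ok
  3: ok
  4: ok
  5: ok
  6: ok
  7: ✗ unsafe
counterexample path to 7: a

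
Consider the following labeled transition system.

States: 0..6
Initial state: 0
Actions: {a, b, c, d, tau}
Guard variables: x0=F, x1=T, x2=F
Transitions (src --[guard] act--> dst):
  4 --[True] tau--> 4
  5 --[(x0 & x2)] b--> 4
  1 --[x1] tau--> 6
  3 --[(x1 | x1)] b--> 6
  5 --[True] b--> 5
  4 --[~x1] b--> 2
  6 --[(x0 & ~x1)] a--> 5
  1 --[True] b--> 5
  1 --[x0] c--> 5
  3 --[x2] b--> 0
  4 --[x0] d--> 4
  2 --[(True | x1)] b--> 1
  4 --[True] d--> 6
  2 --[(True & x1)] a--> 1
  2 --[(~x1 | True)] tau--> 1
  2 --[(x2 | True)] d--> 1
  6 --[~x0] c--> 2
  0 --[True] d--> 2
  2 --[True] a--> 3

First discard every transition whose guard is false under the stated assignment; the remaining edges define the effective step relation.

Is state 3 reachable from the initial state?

13 transition(s) survive guard evaluation.
L0 = {0}
L1 = {2}  now seen {0,2}
L2 = {1,3}  now seen {0,1,2,3}
L3 = {5,6}  now seen {0,1,2,3,5,6}
Reach set: {0,1,2,3,5,6}
trace reaching 3: d·a

Answer: REACHABLE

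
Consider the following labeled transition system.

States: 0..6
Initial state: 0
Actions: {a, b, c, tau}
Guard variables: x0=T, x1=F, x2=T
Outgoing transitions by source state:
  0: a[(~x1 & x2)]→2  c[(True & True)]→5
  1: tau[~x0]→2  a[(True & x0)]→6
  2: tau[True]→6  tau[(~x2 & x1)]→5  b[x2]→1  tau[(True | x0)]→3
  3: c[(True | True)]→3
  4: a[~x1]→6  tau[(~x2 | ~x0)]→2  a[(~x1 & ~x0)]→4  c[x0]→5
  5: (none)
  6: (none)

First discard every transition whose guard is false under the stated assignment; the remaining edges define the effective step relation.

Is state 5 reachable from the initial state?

After dropping false guards: 9 live edges.
Layer 0: {0}
Layer 1: {2,5}  cumulative {0,2,5}
Layer 2: {1,3,6}  cumulative {0,1,2,3,5,6}
Reach set: {0,1,2,3,5,6}
Path to 5: c

Answer: REACHABLE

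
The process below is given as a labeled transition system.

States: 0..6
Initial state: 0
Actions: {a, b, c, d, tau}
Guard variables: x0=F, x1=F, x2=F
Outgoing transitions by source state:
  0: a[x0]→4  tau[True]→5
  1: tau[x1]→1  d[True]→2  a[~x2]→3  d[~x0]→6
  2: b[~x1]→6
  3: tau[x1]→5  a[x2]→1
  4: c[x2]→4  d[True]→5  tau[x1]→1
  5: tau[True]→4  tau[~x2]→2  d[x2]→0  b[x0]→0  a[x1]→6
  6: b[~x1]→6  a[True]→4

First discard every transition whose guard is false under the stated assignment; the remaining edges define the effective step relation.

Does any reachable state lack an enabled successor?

Answer: DEADLOCK-FREE

Trace:
Reach set: {0,2,4,5,6}
  0: tau→5  [1 exit(s)]
  2: b→6  [1 exit(s)]
  4: d→5  [1 exit(s)]
  5: tau→2  tau→4  [2 exit(s)]
  6: a→4  b→6  [2 exit(s)]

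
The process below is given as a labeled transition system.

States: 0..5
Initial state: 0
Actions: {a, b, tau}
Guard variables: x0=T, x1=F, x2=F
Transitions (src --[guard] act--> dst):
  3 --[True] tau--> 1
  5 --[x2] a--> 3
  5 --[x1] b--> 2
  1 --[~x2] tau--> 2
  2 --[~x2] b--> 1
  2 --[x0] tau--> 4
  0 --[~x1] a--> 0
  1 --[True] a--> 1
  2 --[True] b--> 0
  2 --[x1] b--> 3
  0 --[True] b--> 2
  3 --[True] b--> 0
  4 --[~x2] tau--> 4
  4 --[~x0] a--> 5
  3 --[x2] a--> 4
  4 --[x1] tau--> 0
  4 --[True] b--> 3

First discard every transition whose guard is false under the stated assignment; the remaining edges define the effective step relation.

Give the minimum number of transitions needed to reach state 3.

Answer: 3

Working:
BFS to 3:
  L0 = {0}
  L1 = {2}
  L2 = {1,4}
  L3 = {3}
depth(3)=3, e.g. b·tau·b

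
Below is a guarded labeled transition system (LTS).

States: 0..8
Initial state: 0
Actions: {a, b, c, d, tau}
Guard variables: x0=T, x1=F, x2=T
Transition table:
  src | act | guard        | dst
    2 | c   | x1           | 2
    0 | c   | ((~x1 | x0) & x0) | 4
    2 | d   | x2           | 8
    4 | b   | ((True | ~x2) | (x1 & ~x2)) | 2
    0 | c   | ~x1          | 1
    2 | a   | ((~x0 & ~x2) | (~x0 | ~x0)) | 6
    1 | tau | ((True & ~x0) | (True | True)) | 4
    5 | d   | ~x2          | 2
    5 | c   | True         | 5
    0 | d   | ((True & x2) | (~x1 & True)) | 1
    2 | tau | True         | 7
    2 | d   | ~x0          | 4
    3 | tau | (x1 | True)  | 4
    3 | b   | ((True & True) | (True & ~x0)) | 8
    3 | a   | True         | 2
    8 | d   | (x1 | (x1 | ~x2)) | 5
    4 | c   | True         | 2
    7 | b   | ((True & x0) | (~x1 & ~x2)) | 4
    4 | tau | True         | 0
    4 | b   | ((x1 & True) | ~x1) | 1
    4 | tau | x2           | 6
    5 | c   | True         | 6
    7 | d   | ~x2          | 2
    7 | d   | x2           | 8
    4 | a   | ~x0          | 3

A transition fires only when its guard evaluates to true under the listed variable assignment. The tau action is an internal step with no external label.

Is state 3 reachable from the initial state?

After dropping false guards: 18 live edges.
Layer 0: {0}
Layer 1: {1,4}  total {0,1,4}
Layer 2: {2,6}  total {0,1,2,4,6}
Layer 3: {7,8}  total {0,1,2,4,6,7,8}
R = {0,1,2,4,6,7,8}

Answer: UNREACHABLE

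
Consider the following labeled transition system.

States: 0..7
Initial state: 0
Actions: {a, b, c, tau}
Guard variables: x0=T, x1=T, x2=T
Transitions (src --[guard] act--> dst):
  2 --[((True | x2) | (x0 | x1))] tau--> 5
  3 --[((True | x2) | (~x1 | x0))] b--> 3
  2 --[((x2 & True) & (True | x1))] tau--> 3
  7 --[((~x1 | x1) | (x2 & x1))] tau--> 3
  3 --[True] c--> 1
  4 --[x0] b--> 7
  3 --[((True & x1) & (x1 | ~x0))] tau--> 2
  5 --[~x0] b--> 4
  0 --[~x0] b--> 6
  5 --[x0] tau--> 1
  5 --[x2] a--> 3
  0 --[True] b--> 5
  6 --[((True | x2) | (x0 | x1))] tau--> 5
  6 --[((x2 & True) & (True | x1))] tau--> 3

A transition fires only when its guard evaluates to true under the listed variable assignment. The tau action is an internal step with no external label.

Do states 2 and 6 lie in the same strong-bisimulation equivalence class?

Answer: BISIMILAR

Analysis:
Bisimulation quotient by refinement:
  round 0: {{0,1,2,3,4,5,6,7}}
  round 1: {{0,4},{1},{2,6,7},{3},{5}}
  round 2: {{0},{1},{2,6},{3},{4},{5},{7}}
Fixed point at round 3; 7 class(es).
2∈{2,6}, 6∈{2,6}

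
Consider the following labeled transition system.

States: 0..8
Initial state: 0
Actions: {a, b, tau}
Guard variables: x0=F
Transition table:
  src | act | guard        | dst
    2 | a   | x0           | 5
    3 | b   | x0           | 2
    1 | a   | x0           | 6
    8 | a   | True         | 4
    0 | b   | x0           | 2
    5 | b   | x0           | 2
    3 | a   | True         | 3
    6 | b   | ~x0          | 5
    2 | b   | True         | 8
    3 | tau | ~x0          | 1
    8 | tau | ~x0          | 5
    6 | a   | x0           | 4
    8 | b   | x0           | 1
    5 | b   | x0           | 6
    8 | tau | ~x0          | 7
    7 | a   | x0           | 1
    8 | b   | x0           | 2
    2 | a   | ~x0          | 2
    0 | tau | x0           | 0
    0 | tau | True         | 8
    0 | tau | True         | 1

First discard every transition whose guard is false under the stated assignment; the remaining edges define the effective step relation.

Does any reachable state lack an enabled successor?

Reachable = {0,1,4,5,7,8}
  0: tau→1  tau→8  [2 exit(s)]
  1: ∅  [STUCK]
  4: ∅  [STUCK]
  5: ∅  [STUCK]
  7: ∅  [STUCK]
  8: a→4  tau→5  tau→7  [3 exit(s)]
Path to 1: tau

Answer: DEADLOCK at state 1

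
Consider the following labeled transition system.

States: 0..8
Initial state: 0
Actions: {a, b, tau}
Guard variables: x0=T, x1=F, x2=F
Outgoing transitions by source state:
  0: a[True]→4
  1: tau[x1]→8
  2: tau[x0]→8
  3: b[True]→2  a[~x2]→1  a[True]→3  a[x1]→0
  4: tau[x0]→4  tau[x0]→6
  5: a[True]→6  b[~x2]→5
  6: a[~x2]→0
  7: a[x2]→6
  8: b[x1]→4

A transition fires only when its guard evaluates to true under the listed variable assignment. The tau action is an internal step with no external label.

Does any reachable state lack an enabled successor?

Reachable = {0,4,6}
  0: a→4  [1 exit(s)]
  4: tau→4  tau→6  [2 exit(s)]
  6: a→0  [1 exit(s)]

Answer: DEADLOCK-FREE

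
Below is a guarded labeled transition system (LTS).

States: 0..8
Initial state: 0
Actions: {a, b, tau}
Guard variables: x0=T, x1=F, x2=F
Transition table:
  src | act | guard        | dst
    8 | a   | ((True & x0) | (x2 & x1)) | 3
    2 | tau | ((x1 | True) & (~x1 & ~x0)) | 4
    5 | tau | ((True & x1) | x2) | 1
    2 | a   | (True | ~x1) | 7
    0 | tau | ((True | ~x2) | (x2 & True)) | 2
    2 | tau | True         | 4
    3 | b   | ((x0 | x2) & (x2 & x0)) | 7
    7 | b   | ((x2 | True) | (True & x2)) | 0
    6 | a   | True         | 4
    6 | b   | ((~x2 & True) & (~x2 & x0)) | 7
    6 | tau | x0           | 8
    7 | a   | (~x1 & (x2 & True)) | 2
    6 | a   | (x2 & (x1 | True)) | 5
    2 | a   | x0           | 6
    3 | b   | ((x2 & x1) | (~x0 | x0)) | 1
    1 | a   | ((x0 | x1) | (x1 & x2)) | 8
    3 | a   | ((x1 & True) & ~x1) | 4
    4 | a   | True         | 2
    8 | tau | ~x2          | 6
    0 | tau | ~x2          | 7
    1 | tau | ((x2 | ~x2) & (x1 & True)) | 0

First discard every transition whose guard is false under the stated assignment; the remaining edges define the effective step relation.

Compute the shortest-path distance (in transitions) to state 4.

Breadth-first toward 4:
  Layer 0: {0}
  Layer 1: {2,7}
  Layer 2: {4,6}
depth(4)=2, e.g. tau·tau

Answer: 2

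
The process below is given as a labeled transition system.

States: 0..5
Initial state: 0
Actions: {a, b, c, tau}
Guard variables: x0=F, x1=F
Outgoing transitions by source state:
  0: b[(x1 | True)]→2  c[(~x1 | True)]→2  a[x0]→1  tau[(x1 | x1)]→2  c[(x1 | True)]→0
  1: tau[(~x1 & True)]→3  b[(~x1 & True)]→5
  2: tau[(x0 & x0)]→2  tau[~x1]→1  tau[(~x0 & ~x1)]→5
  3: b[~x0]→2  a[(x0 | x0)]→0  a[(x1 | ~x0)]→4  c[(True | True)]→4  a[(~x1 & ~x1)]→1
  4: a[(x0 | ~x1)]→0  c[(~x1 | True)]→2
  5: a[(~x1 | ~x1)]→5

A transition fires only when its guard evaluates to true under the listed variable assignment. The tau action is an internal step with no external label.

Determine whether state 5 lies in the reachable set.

14 transition(s) survive guard evaluation.
depth 0: {0}
depth 1: {2}  now seen {0,2}
depth 2: {1,5}  now seen {0,1,2,5}
depth 3: {3}  now seen {0,1,2,3,5}
depth 4: {4}  now seen {0,1,2,3,4,5}
R = {0,1,2,3,4,5}
witness 5: b·tau

Answer: REACHABLE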